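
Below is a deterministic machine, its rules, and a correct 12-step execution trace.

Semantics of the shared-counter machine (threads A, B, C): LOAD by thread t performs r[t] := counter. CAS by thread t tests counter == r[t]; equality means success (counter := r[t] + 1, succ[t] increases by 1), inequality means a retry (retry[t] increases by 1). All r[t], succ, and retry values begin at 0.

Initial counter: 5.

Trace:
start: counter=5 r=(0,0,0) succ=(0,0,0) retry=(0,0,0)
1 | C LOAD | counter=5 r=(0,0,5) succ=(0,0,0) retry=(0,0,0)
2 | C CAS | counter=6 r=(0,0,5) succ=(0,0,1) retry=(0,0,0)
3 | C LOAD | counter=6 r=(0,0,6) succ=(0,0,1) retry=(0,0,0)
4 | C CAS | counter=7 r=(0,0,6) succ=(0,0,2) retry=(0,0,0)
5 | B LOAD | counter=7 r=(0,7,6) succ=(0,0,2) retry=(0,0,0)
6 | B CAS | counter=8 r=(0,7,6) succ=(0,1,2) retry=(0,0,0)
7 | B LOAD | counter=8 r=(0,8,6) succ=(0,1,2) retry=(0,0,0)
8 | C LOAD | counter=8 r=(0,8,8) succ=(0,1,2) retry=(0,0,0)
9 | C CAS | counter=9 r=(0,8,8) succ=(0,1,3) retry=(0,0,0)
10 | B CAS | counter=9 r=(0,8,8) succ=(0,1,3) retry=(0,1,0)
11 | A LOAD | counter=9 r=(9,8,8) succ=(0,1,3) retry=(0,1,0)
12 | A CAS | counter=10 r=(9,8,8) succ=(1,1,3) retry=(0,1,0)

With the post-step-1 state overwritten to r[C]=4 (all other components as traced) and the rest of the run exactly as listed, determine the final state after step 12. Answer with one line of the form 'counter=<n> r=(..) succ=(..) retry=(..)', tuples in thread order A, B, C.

counter=9 r=(8,7,7) succ=(1,1,2) retry=(0,1,1)

state after step 1 := counter=5 r=(0,0,4) succ=(0,0,0) retry=(0,0,0)
2 | C CAS | counter=5 r=(0,0,4) succ=(0,0,0) retry=(0,0,1)
3 | C LOAD | counter=5 r=(0,0,5) succ=(0,0,0) retry=(0,0,1)
4 | C CAS | counter=6 r=(0,0,5) succ=(0,0,1) retry=(0,0,1)
5 | B LOAD | counter=6 r=(0,6,5) succ=(0,0,1) retry=(0,0,1)
6 | B CAS | counter=7 r=(0,6,5) succ=(0,1,1) retry=(0,0,1)
7 | B LOAD | counter=7 r=(0,7,5) succ=(0,1,1) retry=(0,0,1)
8 | C LOAD | counter=7 r=(0,7,7) succ=(0,1,1) retry=(0,0,1)
9 | C CAS | counter=8 r=(0,7,7) succ=(0,1,2) retry=(0,0,1)
10 | B CAS | counter=8 r=(0,7,7) succ=(0,1,2) retry=(0,1,1)
11 | A LOAD | counter=8 r=(8,7,7) succ=(0,1,2) retry=(0,1,1)
12 | A CAS | counter=9 r=(8,7,7) succ=(1,1,2) retry=(0,1,1)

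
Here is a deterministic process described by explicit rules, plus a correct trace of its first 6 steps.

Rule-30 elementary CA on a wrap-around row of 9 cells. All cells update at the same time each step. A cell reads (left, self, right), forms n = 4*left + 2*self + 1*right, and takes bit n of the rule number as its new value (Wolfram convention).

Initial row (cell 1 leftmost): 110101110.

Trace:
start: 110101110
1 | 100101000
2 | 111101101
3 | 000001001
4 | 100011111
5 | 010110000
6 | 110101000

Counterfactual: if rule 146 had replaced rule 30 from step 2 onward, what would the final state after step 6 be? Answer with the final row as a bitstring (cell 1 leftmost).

100000001

(re-executing steps 2..6 under rule 146; state before step 2: 100101000)
2 | 011000101
3 | 000101000
4 | 001000100
5 | 010101010
6 | 100000001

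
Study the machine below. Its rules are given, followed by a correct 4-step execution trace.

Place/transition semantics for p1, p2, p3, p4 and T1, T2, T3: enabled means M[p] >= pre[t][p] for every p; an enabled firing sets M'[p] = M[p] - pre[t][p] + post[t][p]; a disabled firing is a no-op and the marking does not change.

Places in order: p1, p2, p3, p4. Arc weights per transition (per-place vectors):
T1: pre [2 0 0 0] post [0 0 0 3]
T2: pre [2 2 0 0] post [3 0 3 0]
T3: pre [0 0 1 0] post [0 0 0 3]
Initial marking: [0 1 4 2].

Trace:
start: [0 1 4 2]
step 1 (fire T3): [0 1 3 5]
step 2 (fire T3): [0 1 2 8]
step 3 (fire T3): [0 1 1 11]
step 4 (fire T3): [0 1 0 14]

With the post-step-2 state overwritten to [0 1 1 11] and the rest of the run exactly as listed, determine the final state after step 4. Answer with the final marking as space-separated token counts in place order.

0 1 0 14

state after step 2 := [0 1 1 11]
step 3 (fire T3): [0 1 0 14]
step 4 (fire T3): [0 1 0 14]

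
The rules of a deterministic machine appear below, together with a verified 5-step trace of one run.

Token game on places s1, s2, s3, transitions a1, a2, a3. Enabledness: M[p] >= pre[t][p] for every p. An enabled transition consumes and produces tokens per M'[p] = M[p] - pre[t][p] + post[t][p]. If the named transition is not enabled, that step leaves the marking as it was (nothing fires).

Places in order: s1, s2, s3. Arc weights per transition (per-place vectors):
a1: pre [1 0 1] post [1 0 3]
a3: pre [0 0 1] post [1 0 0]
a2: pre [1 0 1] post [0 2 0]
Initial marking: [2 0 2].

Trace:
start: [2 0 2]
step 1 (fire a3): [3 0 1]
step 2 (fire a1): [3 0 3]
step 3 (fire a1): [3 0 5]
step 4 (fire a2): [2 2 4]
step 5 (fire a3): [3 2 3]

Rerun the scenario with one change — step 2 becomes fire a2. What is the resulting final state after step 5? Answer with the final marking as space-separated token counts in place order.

2 2 0

(re-executing from step 2 with the substitution; state before step 2: [3 0 1])
step 2 (fire a2): [2 2 0]
step 3 (fire a1): [2 2 0]
step 4 (fire a2): [2 2 0]
step 5 (fire a3): [2 2 0]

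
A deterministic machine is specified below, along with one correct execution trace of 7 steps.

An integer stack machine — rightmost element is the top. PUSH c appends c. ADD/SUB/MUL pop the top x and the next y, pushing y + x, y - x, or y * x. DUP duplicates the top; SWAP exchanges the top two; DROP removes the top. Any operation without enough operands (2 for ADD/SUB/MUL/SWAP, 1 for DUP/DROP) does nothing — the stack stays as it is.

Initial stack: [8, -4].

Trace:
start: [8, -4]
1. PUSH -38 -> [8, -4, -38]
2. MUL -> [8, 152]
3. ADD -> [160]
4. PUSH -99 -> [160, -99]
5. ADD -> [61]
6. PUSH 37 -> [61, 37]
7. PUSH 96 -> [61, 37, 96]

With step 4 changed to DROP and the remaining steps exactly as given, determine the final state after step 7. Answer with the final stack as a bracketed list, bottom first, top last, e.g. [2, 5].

[37, 96]

(re-executing from step 4 with the substitution; state before step 4: [160])
4. DROP -> []
5. ADD -> []
6. PUSH 37 -> [37]
7. PUSH 96 -> [37, 96]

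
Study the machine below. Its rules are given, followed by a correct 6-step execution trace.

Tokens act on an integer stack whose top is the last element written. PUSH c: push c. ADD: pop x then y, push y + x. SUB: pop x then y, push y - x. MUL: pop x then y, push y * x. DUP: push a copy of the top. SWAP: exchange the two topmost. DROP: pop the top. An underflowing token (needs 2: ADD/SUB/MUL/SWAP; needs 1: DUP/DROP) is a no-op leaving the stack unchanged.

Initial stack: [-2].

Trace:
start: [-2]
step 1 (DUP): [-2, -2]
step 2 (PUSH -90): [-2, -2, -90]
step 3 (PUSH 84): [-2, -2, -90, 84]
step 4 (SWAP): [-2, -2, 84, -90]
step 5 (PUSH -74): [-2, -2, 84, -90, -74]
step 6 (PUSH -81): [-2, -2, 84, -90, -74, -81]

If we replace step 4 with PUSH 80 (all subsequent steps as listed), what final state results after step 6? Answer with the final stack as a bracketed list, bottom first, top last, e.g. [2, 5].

(re-executing from step 4 with the substitution; state before step 4: [-2, -2, -90, 84])
step 4 (PUSH 80): [-2, -2, -90, 84, 80]
step 5 (PUSH -74): [-2, -2, -90, 84, 80, -74]
step 6 (PUSH -81): [-2, -2, -90, 84, 80, -74, -81]

[-2, -2, -90, 84, 80, -74, -81]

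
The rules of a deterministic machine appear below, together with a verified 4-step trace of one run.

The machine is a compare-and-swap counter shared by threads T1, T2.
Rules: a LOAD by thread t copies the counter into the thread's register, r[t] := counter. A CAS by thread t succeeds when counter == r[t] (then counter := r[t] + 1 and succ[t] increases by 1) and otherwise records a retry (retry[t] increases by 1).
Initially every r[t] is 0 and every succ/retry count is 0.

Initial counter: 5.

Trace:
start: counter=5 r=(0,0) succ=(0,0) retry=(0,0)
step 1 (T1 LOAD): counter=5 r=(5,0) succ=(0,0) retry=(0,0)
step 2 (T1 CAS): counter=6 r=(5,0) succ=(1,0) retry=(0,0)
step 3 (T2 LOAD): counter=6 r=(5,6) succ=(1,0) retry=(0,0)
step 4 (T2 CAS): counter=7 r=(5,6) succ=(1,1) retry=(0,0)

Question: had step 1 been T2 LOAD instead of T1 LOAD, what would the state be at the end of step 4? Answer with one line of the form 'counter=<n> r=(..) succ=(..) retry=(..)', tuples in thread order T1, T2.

counter=6 r=(0,5) succ=(0,1) retry=(1,0)

(re-executing from step 1 with the substitution; state before step 1: counter=5 r=(0,0) succ=(0,0) retry=(0,0))
step 1 (T2 LOAD): counter=5 r=(0,5) succ=(0,0) retry=(0,0)
step 2 (T1 CAS): counter=5 r=(0,5) succ=(0,0) retry=(1,0)
step 3 (T2 LOAD): counter=5 r=(0,5) succ=(0,0) retry=(1,0)
step 4 (T2 CAS): counter=6 r=(0,5) succ=(0,1) retry=(1,0)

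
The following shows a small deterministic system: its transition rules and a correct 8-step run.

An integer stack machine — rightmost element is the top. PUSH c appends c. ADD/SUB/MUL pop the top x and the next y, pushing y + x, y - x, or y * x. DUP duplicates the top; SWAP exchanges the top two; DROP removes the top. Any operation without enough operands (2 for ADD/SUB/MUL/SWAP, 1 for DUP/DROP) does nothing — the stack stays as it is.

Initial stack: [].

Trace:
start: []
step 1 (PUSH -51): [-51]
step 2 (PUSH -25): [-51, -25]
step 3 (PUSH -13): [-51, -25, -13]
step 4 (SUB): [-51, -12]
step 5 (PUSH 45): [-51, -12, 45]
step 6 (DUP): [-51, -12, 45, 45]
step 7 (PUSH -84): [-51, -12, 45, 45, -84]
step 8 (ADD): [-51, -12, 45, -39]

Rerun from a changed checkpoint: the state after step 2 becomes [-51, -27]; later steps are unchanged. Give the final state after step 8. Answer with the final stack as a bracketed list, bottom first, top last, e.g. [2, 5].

state after step 2 := [-51, -27]
step 3 (PUSH -13): [-51, -27, -13]
step 4 (SUB): [-51, -14]
step 5 (PUSH 45): [-51, -14, 45]
step 6 (DUP): [-51, -14, 45, 45]
step 7 (PUSH -84): [-51, -14, 45, 45, -84]
step 8 (ADD): [-51, -14, 45, -39]

[-51, -14, 45, -39]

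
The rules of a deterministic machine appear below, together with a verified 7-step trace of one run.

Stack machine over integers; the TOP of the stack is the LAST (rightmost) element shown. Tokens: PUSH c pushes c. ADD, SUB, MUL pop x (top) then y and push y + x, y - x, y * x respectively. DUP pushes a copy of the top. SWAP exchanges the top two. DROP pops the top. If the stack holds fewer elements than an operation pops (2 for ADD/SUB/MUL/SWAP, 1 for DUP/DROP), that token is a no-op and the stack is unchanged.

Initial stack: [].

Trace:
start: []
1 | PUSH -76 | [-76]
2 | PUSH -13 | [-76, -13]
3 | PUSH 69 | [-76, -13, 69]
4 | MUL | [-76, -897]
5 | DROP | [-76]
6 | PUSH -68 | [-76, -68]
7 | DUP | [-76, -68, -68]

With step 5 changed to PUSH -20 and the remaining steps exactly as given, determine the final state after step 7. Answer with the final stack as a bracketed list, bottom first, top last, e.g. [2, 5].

[-76, -897, -20, -68, -68]

(re-executing from step 5 with the substitution; state before step 5: [-76, -897])
5 | PUSH -20 | [-76, -897, -20]
6 | PUSH -68 | [-76, -897, -20, -68]
7 | DUP | [-76, -897, -20, -68, -68]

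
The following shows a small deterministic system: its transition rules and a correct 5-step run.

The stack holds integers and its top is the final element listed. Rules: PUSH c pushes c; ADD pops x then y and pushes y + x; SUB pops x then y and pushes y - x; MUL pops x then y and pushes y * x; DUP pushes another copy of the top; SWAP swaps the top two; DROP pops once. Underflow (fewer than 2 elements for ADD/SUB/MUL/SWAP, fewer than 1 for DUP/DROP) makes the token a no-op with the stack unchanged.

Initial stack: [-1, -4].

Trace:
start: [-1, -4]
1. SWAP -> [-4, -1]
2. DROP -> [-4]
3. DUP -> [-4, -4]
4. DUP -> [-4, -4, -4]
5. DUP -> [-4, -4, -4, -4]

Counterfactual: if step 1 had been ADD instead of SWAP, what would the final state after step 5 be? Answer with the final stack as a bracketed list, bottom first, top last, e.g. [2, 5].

[]

(re-executing from step 1 with the substitution; state before step 1: [-1, -4])
1. ADD -> [-5]
2. DROP -> []
3. DUP -> []
4. DUP -> []
5. DUP -> []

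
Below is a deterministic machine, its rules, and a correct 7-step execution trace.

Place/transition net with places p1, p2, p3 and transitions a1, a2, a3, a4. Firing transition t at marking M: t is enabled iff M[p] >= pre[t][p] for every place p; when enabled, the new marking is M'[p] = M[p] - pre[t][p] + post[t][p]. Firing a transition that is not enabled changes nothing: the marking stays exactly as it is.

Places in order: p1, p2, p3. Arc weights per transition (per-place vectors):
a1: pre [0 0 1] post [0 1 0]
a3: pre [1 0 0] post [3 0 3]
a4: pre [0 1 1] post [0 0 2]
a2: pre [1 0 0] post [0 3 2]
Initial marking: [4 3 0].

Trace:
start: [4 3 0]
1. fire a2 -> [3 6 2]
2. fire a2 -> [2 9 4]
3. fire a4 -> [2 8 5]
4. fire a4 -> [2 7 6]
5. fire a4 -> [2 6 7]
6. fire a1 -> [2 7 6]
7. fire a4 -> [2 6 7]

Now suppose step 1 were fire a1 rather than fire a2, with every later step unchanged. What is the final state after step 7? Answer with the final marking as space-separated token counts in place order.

3 3 5

(re-executing from step 1 with the substitution; state before step 1: [4 3 0])
1. fire a1 -> [4 3 0]
2. fire a2 -> [3 6 2]
3. fire a4 -> [3 5 3]
4. fire a4 -> [3 4 4]
5. fire a4 -> [3 3 5]
6. fire a1 -> [3 4 4]
7. fire a4 -> [3 3 5]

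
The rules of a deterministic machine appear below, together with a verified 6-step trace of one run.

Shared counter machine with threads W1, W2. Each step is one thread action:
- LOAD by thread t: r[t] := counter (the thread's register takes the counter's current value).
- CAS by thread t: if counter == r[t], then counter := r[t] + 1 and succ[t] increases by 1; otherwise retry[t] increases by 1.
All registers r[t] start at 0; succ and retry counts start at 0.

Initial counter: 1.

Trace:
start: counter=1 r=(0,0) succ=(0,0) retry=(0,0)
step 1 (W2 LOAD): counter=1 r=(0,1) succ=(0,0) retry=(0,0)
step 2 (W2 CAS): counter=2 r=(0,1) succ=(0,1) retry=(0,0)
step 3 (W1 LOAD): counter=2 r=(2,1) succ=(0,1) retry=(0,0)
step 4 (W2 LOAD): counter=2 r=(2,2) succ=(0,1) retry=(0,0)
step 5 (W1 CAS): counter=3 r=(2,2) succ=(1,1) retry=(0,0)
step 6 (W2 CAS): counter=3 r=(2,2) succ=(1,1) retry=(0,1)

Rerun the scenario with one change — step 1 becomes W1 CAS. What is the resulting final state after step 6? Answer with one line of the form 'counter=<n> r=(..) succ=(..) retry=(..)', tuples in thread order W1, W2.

(re-executing from step 1 with the substitution; state before step 1: counter=1 r=(0,0) succ=(0,0) retry=(0,0))
step 1 (W1 CAS): counter=1 r=(0,0) succ=(0,0) retry=(1,0)
step 2 (W2 CAS): counter=1 r=(0,0) succ=(0,0) retry=(1,1)
step 3 (W1 LOAD): counter=1 r=(1,0) succ=(0,0) retry=(1,1)
step 4 (W2 LOAD): counter=1 r=(1,1) succ=(0,0) retry=(1,1)
step 5 (W1 CAS): counter=2 r=(1,1) succ=(1,0) retry=(1,1)
step 6 (W2 CAS): counter=2 r=(1,1) succ=(1,0) retry=(1,2)

counter=2 r=(1,1) succ=(1,0) retry=(1,2)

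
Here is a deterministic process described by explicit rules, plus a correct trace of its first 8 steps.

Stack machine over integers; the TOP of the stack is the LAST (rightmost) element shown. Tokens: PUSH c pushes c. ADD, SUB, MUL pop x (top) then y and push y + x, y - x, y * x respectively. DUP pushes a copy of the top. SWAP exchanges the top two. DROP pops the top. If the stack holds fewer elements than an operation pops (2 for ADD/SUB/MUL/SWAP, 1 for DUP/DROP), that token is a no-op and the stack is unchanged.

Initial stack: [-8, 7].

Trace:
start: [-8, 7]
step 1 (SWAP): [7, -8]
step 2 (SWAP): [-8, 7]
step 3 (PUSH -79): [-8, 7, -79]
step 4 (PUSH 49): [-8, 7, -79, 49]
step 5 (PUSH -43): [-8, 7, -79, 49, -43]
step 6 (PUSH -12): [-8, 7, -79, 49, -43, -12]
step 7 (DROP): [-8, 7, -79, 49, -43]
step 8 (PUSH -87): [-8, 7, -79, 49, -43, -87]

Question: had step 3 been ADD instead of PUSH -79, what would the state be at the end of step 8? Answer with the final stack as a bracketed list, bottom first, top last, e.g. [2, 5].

[-1, 49, -43, -87]

(re-executing from step 3 with the substitution; state before step 3: [-8, 7])
step 3 (ADD): [-1]
step 4 (PUSH 49): [-1, 49]
step 5 (PUSH -43): [-1, 49, -43]
step 6 (PUSH -12): [-1, 49, -43, -12]
step 7 (DROP): [-1, 49, -43]
step 8 (PUSH -87): [-1, 49, -43, -87]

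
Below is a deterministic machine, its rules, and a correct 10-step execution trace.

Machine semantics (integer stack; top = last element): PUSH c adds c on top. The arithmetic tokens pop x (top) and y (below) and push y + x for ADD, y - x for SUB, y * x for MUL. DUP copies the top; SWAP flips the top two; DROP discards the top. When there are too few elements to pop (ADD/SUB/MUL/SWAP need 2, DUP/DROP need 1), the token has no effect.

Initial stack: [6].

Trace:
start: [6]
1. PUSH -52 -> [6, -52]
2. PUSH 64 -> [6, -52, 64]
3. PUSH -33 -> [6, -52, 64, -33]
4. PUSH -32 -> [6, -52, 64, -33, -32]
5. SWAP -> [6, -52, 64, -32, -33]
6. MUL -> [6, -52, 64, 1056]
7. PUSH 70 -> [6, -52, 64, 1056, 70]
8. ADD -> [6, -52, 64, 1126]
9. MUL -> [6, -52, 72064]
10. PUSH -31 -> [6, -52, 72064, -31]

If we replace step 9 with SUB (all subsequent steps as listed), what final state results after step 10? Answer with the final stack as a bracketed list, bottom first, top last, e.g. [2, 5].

(re-executing from step 9 with the substitution; state before step 9: [6, -52, 64, 1126])
9. SUB -> [6, -52, -1062]
10. PUSH -31 -> [6, -52, -1062, -31]

[6, -52, -1062, -31]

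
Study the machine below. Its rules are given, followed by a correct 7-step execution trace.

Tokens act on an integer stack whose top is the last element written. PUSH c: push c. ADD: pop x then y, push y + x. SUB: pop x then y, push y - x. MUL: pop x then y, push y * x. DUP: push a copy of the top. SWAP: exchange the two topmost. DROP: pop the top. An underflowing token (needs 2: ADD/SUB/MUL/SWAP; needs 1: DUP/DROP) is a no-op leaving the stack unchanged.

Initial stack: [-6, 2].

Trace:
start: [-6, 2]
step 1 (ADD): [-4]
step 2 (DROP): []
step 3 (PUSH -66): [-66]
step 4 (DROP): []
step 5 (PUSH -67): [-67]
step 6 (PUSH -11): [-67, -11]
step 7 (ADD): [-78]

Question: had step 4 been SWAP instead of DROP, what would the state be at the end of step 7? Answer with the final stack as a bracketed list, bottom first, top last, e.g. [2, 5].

[-66, -78]

(re-executing from step 4 with the substitution; state before step 4: [-66])
step 4 (SWAP): [-66]
step 5 (PUSH -67): [-66, -67]
step 6 (PUSH -11): [-66, -67, -11]
step 7 (ADD): [-66, -78]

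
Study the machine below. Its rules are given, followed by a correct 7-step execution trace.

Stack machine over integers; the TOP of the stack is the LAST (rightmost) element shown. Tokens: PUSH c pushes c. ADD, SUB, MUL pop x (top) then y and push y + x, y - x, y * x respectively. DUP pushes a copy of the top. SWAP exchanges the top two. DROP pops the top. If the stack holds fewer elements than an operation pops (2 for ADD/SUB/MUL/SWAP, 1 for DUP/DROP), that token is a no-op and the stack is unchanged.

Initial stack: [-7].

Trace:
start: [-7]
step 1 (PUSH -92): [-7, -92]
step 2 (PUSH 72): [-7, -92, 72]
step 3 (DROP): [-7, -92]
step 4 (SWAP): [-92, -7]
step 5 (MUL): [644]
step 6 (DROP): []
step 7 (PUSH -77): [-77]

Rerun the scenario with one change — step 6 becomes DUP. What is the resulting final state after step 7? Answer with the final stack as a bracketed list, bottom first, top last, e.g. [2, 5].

(re-executing from step 6 with the substitution; state before step 6: [644])
step 6 (DUP): [644, 644]
step 7 (PUSH -77): [644, 644, -77]

[644, 644, -77]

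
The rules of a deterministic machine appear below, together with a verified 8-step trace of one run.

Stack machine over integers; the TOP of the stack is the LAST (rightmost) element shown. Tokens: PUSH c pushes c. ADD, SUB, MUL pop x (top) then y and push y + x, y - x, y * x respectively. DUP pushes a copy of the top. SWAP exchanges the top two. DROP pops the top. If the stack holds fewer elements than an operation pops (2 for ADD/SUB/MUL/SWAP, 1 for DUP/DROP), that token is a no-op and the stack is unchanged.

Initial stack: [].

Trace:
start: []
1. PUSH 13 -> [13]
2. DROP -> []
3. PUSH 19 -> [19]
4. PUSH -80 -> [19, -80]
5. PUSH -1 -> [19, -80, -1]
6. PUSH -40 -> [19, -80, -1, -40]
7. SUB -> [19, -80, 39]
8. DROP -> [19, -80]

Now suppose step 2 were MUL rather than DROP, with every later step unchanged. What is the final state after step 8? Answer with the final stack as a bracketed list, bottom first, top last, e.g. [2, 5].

(re-executing from step 2 with the substitution; state before step 2: [13])
2. MUL -> [13]
3. PUSH 19 -> [13, 19]
4. PUSH -80 -> [13, 19, -80]
5. PUSH -1 -> [13, 19, -80, -1]
6. PUSH -40 -> [13, 19, -80, -1, -40]
7. SUB -> [13, 19, -80, 39]
8. DROP -> [13, 19, -80]

[13, 19, -80]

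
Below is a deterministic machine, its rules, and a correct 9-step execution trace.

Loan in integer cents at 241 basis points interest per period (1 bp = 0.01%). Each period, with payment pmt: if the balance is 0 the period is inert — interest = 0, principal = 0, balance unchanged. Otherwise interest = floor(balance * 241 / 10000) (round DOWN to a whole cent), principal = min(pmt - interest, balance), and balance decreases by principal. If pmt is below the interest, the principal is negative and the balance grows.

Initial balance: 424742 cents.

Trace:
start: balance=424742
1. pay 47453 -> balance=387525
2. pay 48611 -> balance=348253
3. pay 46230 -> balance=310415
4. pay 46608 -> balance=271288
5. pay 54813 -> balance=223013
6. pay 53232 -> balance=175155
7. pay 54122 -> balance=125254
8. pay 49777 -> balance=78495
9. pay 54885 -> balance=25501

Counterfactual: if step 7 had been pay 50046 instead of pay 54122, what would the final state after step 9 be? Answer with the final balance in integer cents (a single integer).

29776

(re-executing from step 7 with the substitution; state before step 7: balance=175155)
7. pay 50046 -> balance=129330
8. pay 49777 -> balance=82669
9. pay 54885 -> balance=29776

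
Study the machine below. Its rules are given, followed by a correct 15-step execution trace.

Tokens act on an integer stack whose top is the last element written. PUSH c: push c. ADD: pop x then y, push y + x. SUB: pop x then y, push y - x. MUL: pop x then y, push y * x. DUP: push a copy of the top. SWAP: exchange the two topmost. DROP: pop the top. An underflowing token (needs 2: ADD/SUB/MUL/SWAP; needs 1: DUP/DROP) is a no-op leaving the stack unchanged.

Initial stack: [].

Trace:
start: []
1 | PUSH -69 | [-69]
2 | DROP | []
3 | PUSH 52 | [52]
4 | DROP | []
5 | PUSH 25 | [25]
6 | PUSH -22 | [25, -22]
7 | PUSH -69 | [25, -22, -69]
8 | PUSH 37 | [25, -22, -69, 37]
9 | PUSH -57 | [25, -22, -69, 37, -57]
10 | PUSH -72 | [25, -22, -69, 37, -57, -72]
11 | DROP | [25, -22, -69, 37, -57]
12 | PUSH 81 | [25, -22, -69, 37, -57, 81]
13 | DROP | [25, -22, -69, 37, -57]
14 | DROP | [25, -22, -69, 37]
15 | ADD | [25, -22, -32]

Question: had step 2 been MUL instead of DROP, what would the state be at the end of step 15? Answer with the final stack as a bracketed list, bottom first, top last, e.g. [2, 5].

[-69, 25, -22, -32]

(re-executing from step 2 with the substitution; state before step 2: [-69])
2 | MUL | [-69]
3 | PUSH 52 | [-69, 52]
4 | DROP | [-69]
5 | PUSH 25 | [-69, 25]
6 | PUSH -22 | [-69, 25, -22]
7 | PUSH -69 | [-69, 25, -22, -69]
8 | PUSH 37 | [-69, 25, -22, -69, 37]
9 | PUSH -57 | [-69, 25, -22, -69, 37, -57]
10 | PUSH -72 | [-69, 25, -22, -69, 37, -57, -72]
11 | DROP | [-69, 25, -22, -69, 37, -57]
12 | PUSH 81 | [-69, 25, -22, -69, 37, -57, 81]
13 | DROP | [-69, 25, -22, -69, 37, -57]
14 | DROP | [-69, 25, -22, -69, 37]
15 | ADD | [-69, 25, -22, -32]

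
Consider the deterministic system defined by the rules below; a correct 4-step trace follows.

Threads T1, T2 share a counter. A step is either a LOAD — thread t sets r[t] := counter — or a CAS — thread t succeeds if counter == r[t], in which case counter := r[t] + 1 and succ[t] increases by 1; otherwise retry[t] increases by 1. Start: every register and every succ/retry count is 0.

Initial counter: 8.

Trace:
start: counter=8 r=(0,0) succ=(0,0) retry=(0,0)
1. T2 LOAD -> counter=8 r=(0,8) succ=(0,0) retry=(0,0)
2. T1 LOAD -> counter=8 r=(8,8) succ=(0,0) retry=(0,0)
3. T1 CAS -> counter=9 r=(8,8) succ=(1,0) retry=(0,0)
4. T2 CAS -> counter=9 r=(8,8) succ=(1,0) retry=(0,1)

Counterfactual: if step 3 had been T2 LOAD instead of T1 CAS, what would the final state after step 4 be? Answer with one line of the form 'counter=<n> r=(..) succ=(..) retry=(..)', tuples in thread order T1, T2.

counter=9 r=(8,8) succ=(0,1) retry=(0,0)

(re-executing from step 3 with the substitution; state before step 3: counter=8 r=(8,8) succ=(0,0) retry=(0,0))
3. T2 LOAD -> counter=8 r=(8,8) succ=(0,0) retry=(0,0)
4. T2 CAS -> counter=9 r=(8,8) succ=(0,1) retry=(0,0)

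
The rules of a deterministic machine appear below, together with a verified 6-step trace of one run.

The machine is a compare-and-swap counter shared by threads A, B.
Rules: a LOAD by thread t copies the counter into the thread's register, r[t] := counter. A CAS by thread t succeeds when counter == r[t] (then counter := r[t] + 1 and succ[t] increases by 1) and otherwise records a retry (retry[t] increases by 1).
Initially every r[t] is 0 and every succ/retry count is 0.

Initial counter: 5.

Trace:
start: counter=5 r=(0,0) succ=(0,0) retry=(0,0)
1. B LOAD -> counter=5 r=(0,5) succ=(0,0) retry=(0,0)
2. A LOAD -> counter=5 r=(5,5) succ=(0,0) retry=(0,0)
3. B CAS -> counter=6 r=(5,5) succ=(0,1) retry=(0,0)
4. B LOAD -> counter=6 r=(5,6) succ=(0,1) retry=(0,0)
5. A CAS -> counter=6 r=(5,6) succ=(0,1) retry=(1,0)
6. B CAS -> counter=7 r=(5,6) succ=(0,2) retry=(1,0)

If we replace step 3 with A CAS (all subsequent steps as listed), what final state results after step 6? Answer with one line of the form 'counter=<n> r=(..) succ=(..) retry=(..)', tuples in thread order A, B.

counter=7 r=(5,6) succ=(1,1) retry=(1,0)

(re-executing from step 3 with the substitution; state before step 3: counter=5 r=(5,5) succ=(0,0) retry=(0,0))
3. A CAS -> counter=6 r=(5,5) succ=(1,0) retry=(0,0)
4. B LOAD -> counter=6 r=(5,6) succ=(1,0) retry=(0,0)
5. A CAS -> counter=6 r=(5,6) succ=(1,0) retry=(1,0)
6. B CAS -> counter=7 r=(5,6) succ=(1,1) retry=(1,0)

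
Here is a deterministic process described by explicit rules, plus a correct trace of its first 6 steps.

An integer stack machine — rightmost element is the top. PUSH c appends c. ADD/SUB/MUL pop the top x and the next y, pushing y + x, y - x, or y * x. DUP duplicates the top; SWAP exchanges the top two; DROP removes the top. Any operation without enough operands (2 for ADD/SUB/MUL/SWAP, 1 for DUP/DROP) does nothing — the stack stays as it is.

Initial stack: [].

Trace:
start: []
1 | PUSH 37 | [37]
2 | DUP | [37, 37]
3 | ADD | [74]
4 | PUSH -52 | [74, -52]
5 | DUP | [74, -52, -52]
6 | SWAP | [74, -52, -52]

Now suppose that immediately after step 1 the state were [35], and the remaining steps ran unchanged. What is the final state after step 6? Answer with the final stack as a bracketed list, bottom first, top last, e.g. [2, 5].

[70, -52, -52]

state after step 1 := [35]
2 | DUP | [35, 35]
3 | ADD | [70]
4 | PUSH -52 | [70, -52]
5 | DUP | [70, -52, -52]
6 | SWAP | [70, -52, -52]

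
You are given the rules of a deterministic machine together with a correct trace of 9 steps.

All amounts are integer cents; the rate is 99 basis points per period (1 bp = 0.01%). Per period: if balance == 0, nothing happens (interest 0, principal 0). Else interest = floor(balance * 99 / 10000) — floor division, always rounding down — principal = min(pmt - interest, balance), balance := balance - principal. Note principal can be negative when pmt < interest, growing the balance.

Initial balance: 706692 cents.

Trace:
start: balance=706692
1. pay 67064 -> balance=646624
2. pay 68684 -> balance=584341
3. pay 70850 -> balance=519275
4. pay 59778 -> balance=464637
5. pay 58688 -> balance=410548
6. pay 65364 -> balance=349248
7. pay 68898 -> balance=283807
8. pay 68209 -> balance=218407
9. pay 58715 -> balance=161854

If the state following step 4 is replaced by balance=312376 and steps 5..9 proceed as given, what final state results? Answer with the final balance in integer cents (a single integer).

1907

state after step 4 := balance=312376
5. pay 58688 -> balance=256780
6. pay 65364 -> balance=193958
7. pay 68898 -> balance=126980
8. pay 68209 -> balance=60028
9. pay 58715 -> balance=1907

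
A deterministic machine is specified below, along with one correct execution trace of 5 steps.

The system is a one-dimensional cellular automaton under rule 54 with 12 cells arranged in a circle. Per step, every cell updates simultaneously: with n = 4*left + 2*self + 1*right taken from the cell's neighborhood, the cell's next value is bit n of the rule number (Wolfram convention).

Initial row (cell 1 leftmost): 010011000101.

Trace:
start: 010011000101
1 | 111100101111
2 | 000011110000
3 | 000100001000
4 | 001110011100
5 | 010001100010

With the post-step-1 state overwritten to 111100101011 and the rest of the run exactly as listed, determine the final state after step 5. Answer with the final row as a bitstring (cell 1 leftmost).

110001001000

state after step 1 := 111100101011
2 | 000011111100
3 | 000100000010
4 | 001110000111
5 | 110001001000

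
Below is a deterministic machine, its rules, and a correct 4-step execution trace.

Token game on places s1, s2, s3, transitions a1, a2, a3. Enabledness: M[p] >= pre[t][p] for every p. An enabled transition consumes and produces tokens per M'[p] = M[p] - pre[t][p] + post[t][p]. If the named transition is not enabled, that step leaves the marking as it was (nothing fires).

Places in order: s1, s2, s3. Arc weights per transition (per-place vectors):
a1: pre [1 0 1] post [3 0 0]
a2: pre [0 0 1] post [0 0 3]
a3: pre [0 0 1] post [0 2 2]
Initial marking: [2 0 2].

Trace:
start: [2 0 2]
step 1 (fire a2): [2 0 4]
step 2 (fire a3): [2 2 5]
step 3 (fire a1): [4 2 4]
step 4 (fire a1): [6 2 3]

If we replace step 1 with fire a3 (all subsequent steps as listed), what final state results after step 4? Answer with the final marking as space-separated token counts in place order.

6 4 2

(re-executing from step 1 with the substitution; state before step 1: [2 0 2])
step 1 (fire a3): [2 2 3]
step 2 (fire a3): [2 4 4]
step 3 (fire a1): [4 4 3]
step 4 (fire a1): [6 4 2]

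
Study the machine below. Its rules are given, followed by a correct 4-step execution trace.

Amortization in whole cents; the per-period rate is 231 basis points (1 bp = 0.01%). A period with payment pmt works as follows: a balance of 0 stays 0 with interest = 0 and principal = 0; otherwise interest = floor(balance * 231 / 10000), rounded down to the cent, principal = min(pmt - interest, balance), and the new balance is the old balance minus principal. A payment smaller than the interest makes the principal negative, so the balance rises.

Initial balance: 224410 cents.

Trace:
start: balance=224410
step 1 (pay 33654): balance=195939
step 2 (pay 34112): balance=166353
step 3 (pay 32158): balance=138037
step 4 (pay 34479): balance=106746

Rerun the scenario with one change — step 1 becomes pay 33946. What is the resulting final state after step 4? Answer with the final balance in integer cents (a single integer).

106433

(re-executing from step 1 with the substitution; state before step 1: balance=224410)
step 1 (pay 33946): balance=195647
step 2 (pay 34112): balance=166054
step 3 (pay 32158): balance=137731
step 4 (pay 34479): balance=106433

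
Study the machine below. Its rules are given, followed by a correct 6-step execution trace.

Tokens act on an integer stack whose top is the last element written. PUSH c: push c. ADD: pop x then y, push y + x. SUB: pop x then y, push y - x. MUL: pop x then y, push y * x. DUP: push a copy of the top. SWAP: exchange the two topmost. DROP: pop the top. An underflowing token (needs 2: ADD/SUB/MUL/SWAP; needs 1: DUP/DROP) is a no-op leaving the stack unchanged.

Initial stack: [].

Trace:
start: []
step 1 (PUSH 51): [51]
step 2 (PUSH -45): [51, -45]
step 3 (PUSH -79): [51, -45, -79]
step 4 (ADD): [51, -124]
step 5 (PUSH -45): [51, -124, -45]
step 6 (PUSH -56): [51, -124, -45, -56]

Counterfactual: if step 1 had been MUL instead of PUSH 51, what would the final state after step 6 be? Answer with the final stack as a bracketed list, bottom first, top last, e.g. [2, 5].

(re-executing from step 1 with the substitution; state before step 1: [])
step 1 (MUL): []
step 2 (PUSH -45): [-45]
step 3 (PUSH -79): [-45, -79]
step 4 (ADD): [-124]
step 5 (PUSH -45): [-124, -45]
step 6 (PUSH -56): [-124, -45, -56]

[-124, -45, -56]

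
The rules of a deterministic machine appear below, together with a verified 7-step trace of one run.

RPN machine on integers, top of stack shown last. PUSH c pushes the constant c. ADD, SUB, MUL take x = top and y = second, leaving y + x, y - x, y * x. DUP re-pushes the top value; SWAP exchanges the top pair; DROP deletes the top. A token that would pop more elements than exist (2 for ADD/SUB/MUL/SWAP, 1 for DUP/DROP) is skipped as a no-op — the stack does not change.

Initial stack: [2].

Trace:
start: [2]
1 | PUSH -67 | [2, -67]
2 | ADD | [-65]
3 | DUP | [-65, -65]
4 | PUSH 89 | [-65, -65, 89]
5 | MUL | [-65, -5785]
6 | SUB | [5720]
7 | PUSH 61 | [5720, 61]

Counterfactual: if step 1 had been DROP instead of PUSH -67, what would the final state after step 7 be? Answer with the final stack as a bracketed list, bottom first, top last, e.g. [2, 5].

(re-executing from step 1 with the substitution; state before step 1: [2])
1 | DROP | []
2 | ADD | []
3 | DUP | []
4 | PUSH 89 | [89]
5 | MUL | [89]
6 | SUB | [89]
7 | PUSH 61 | [89, 61]

[89, 61]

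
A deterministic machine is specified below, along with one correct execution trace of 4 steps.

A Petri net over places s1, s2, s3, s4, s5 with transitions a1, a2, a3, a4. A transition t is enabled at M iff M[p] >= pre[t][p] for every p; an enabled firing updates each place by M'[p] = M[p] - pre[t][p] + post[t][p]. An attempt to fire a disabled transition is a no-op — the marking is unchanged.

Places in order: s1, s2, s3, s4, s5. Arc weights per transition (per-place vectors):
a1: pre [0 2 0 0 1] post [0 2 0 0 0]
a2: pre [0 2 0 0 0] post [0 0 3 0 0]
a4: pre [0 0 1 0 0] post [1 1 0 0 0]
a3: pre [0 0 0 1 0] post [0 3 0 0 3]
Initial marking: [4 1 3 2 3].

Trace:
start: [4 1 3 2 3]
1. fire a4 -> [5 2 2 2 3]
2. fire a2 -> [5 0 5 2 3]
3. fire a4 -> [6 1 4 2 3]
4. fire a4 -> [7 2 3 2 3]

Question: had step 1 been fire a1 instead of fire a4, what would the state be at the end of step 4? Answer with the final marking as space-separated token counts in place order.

(re-executing from step 1 with the substitution; state before step 1: [4 1 3 2 3])
1. fire a1 -> [4 1 3 2 3]
2. fire a2 -> [4 1 3 2 3]
3. fire a4 -> [5 2 2 2 3]
4. fire a4 -> [6 3 1 2 3]

6 3 1 2 3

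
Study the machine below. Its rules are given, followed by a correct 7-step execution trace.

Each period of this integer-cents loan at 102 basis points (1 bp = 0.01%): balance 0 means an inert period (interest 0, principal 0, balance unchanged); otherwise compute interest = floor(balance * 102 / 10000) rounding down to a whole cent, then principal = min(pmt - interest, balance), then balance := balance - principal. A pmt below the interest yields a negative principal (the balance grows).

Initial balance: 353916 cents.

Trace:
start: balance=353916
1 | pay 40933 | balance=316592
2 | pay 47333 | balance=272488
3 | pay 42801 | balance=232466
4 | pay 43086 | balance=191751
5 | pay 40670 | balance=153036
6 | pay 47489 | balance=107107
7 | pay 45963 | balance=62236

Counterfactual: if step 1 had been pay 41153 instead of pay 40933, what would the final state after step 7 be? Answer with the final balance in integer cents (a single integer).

(re-executing from step 1 with the substitution; state before step 1: balance=353916)
1 | pay 41153 | balance=316372
2 | pay 47333 | balance=272265
3 | pay 42801 | balance=232241
4 | pay 43086 | balance=191523
5 | pay 40670 | balance=152806
6 | pay 47489 | balance=106875
7 | pay 45963 | balance=62002

62002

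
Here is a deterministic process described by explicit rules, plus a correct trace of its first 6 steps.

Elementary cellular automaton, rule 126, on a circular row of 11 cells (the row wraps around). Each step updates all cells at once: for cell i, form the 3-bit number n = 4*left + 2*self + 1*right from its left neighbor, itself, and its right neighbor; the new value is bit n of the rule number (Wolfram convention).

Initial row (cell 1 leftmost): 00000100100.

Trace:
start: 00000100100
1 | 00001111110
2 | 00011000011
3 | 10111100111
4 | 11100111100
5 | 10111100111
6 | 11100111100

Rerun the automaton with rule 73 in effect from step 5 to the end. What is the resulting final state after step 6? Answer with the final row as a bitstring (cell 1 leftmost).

00000000000

(re-executing steps 5..6 under rule 73; state before step 5: 11100111100)
5 | 10100100100
6 | 00000000000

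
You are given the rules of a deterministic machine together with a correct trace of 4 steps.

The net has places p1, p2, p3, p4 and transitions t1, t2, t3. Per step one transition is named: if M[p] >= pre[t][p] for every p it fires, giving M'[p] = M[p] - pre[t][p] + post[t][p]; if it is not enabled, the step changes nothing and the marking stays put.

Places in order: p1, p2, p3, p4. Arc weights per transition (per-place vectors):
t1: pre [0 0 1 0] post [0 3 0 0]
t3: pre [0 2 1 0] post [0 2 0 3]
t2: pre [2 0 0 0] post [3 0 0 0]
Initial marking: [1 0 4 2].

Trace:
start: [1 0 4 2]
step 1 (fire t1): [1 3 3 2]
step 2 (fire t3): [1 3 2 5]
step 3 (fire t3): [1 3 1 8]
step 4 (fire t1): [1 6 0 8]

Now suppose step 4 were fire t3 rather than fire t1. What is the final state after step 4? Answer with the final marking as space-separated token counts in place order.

(re-executing from step 4 with the substitution; state before step 4: [1 3 1 8])
step 4 (fire t3): [1 3 0 11]

1 3 0 11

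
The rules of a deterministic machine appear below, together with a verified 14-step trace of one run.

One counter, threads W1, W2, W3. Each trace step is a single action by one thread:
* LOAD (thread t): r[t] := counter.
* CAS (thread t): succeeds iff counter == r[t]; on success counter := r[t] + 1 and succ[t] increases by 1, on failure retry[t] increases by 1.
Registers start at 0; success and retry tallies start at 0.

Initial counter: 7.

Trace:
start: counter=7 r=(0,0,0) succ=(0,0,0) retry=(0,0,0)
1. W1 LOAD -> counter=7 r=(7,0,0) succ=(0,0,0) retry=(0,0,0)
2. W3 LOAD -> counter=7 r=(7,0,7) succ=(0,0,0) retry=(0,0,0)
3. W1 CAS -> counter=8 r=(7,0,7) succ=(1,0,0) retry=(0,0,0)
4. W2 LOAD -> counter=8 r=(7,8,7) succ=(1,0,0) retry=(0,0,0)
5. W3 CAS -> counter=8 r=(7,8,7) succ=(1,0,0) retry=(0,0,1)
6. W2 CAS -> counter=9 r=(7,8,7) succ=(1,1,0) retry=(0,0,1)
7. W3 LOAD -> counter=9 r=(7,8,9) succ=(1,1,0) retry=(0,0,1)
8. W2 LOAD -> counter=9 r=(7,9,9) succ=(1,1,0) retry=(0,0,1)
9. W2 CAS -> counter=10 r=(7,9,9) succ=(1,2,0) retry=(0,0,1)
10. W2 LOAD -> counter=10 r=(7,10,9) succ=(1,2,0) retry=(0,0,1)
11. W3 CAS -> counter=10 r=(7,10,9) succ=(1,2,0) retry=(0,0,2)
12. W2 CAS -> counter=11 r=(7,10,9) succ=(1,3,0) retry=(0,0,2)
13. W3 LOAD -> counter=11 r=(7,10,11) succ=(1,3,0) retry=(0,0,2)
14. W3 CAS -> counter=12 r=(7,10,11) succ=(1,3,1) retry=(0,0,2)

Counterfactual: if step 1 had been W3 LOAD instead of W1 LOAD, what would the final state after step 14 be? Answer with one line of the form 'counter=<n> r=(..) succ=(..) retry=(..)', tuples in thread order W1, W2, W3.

(re-executing from step 1 with the substitution; state before step 1: counter=7 r=(0,0,0) succ=(0,0,0) retry=(0,0,0))
1. W3 LOAD -> counter=7 r=(0,0,7) succ=(0,0,0) retry=(0,0,0)
2. W3 LOAD -> counter=7 r=(0,0,7) succ=(0,0,0) retry=(0,0,0)
3. W1 CAS -> counter=7 r=(0,0,7) succ=(0,0,0) retry=(1,0,0)
4. W2 LOAD -> counter=7 r=(0,7,7) succ=(0,0,0) retry=(1,0,0)
5. W3 CAS -> counter=8 r=(0,7,7) succ=(0,0,1) retry=(1,0,0)
6. W2 CAS -> counter=8 r=(0,7,7) succ=(0,0,1) retry=(1,1,0)
7. W3 LOAD -> counter=8 r=(0,7,8) succ=(0,0,1) retry=(1,1,0)
8. W2 LOAD -> counter=8 r=(0,8,8) succ=(0,0,1) retry=(1,1,0)
9. W2 CAS -> counter=9 r=(0,8,8) succ=(0,1,1) retry=(1,1,0)
10. W2 LOAD -> counter=9 r=(0,9,8) succ=(0,1,1) retry=(1,1,0)
11. W3 CAS -> counter=9 r=(0,9,8) succ=(0,1,1) retry=(1,1,1)
12. W2 CAS -> counter=10 r=(0,9,8) succ=(0,2,1) retry=(1,1,1)
13. W3 LOAD -> counter=10 r=(0,9,10) succ=(0,2,1) retry=(1,1,1)
14. W3 CAS -> counter=11 r=(0,9,10) succ=(0,2,2) retry=(1,1,1)

counter=11 r=(0,9,10) succ=(0,2,2) retry=(1,1,1)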